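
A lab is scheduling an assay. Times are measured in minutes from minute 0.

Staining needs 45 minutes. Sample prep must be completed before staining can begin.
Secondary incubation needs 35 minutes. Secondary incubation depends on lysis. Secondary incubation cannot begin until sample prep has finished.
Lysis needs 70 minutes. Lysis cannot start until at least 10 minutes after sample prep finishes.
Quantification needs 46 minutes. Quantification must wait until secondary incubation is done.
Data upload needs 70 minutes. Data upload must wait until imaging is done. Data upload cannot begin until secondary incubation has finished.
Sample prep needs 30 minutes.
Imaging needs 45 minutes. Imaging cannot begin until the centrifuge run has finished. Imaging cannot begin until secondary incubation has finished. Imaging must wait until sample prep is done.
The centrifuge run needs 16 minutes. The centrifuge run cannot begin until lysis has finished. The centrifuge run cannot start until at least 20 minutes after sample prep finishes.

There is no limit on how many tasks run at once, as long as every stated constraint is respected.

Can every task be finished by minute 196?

Nothing blocks sample prep, so it runs from minute 0 to minute 30.
Staining waits on sample prep (finishes minute 30), so it starts at minute 30 and finishes at 30 + 45 = minute 75.
After sample prep (finishes minute 30, plus 10-minute gap → minute 40), lysis can start at minute 40 and finishes at minute 110.
Secondary incubation has to wait for lysis (finishes minute 110); sample prep (finishes minute 30). The latest of these is minute 110, so secondary incubation runs minute 110 to 110 + 35 = minute 145.
Quantification waits on secondary incubation (finishes minute 145), so it starts at minute 145 and finishes at 145 + 46 = minute 191.
The centrifuge run has to wait for lysis (finishes minute 110); sample prep (finishes minute 30, plus 20-minute gap → minute 50). The latest of these is minute 110, so the centrifuge run runs minute 110 to 110 + 16 = minute 126.
For imaging: the centrifuge run (finishes minute 126); secondary incubation (finishes minute 145); sample prep (finishes minute 30). Taking the maximum gives a start of minute 145, and it finishes at 145 + 45 = minute 190.
For data upload: imaging (finishes minute 190); secondary incubation (finishes minute 145). Taking the maximum gives a start of minute 190, and it finishes at 190 + 70 = minute 260.
The earliest everything can be done is minute 260, which is after the deadline of 196, so it is not possible.

No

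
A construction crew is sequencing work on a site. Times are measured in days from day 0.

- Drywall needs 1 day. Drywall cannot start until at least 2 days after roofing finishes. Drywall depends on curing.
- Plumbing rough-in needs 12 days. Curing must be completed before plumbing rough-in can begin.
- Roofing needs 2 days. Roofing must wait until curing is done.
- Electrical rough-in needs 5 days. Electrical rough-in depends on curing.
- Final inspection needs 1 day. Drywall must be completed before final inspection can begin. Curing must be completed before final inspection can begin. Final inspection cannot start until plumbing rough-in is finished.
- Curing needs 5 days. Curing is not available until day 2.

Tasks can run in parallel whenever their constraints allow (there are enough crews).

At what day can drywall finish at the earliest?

Curing cannot begin until its own release at day 2. It runs from day 2 to 2 + 5 = day 7.
Roofing waits on curing (finishes day 7), so it starts at day 7 and finishes at 7 + 2 = day 9.
For drywall: roofing (finishes day 9, plus 2-day gap → day 11); curing (finishes day 7). Taking the maximum gives a start of day 11, and it finishes at 11 + 1 = day 12.

12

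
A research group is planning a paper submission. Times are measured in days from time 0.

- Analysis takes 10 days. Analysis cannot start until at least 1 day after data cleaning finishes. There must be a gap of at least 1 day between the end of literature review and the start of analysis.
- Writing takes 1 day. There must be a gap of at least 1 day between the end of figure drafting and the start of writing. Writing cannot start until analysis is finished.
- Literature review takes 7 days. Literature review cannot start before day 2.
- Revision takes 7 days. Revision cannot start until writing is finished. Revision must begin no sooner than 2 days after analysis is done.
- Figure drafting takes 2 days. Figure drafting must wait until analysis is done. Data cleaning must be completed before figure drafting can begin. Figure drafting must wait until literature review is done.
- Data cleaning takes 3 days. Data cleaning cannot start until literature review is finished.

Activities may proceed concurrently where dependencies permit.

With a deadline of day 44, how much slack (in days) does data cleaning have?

After its own release at day 2, literature review can start at day 2 and finishes at day 9.
Data cleaning cannot begin until literature review (finishes day 9). It runs from day 9 to 9 + 3 = day 12.

Working backward from the deadline:
Nothing follows revision; the deadline of day 44 is its only limit. It must start by 44 − 7 = day 37.
Since revision (must start by day 37) depends on it, writing must finish by day 37. Backing off its 1-day duration gives a latest start of day 36.
Figure drafting feeds into writing (must start by day 36, minus 1-day gap → day 35); so figure drafting must finish by day 35 and therefore start by day 33.
Analysis feeds figure drafting (must start by day 33); writing (must start by day 36); revision (must start by day 37, minus 2-day gap → day 35). Taking the minimum, analysis must finish by day 33 and start by 33 − 10 = day 23.
Data cleaning feeds analysis (must start by day 23, minus 1-day gap → day 22); figure drafting (must start by day 33). Taking the minimum, data cleaning must finish by day 22 and start by 22 − 3 = day 19.
So data cleaning can start as early as day 9 and as late as day 19, giving 19 − 9 = 10 days of slack.

10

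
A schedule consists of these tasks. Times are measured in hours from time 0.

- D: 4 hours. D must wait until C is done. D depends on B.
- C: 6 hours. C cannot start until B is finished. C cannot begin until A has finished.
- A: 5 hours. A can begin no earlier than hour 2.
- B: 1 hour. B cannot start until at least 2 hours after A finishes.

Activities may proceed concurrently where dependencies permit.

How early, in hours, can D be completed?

20

After its own release at hour 2, A can start at hour 2 and finishes at hour 7.
After A (finishes hour 7, plus 2-hour gap → hour 9), B can start at hour 9 and finishes at hour 10.
C has to wait for B (finishes hour 10); A (finishes hour 7). The latest of these is hour 10, so C runs hour 10 to 10 + 6 = hour 16.
D cannot start until C (finishes hour 16); B (finishes hour 10). The controlling bound is hour 16, so D finishes at 16 + 4 = hour 20.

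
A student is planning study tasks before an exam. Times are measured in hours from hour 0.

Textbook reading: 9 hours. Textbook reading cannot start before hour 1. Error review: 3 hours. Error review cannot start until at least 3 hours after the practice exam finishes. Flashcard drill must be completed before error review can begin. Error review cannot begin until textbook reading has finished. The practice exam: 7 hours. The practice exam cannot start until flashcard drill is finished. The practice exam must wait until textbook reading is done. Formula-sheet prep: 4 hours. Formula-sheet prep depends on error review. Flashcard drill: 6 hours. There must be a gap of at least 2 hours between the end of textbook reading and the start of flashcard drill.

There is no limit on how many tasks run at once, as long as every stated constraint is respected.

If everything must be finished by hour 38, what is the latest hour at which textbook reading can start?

Formula-sheet prep has no dependents, so it just needs to finish by hour 38. Starting by 38 − 4 = hour 34 achieves that.
Since formula-sheet prep (must start by hour 34) depends on it, error review must finish by hour 34. Backing off its 3-hour duration gives a latest start of hour 31.
Since error review (must start by hour 31, minus 3-hour gap → hour 28) depends on it, the practice exam must finish by hour 28. Backing off its 7-hour duration gives a latest start of hour 21.
Flashcard drill must finish in time for the practice exam (must start by hour 21); error review (must start by hour 31). The tightest is hour 21, so flashcard drill must start by 21 − 6 = hour 15.
Textbook reading has several dependents: flashcard drill (must start by hour 15, minus 2-hour gap → hour 13); the practice exam (must start by hour 21); error review (must start by hour 31). The earliest of those limits is hour 13, so textbook reading must start by 13 − 9 = hour 4.

4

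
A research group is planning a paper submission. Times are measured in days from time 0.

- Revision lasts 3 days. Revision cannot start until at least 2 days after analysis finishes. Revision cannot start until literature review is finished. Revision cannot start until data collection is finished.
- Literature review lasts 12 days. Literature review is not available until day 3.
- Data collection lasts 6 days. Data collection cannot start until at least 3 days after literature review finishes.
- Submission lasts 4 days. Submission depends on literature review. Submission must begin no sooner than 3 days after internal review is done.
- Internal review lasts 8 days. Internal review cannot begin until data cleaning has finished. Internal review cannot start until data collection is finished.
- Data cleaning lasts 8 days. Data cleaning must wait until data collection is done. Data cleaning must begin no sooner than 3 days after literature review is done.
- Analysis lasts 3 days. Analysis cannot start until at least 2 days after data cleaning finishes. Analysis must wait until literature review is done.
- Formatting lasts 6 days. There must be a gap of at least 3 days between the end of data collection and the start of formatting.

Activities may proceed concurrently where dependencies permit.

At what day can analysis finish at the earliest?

Literature review waits on its own release at day 3, so it starts at day 3 and finishes at 3 + 12 = day 15.
After literature review (finishes day 15, plus 3-day gap → day 18), data collection can start at day 18 and finishes at day 24.
Data cleaning has to wait for data collection (finishes day 24); literature review (finishes day 15, plus 3-day gap → day 18). The latest of these is day 24, so data cleaning runs day 24 to 24 + 8 = day 32.
Analysis needs all of data cleaning (finishes day 32, plus 2-day gap → day 34); literature review (finishes day 15). That puts its earliest start at day 34; it finishes at 34 + 3 = day 37.

37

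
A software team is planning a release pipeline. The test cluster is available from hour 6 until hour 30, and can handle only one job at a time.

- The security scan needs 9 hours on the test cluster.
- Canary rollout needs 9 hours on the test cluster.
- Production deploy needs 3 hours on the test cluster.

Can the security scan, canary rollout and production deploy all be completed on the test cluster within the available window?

The test cluster window is 30 − 6 = 24 hours.
Running back to back, the jobs need 9 + 9 + 3 = 21 hours on the test cluster.
Since 21 ≤ 24, they fit within the window.

Yes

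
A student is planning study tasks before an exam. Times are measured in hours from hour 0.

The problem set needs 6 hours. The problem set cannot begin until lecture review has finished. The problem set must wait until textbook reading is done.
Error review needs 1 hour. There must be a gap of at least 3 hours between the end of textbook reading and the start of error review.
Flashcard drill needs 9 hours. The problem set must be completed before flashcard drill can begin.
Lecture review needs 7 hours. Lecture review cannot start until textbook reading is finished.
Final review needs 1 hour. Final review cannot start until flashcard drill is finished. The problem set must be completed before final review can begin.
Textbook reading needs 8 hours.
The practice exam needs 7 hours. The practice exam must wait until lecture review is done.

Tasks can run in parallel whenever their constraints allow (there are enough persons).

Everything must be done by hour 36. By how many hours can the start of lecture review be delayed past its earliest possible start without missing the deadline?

5

Textbook reading can start immediately at hour 0; it finishes at hour 8.
Lecture review waits on textbook reading (finishes hour 8), so it starts at hour 8 and finishes at 8 + 7 = hour 15.

Working backward from the deadline:
Final review must finish by hour 36; it takes 1 hour, so it must start by 36 − 1 = hour 35.
Flashcard drill must finish before final review (must start by hour 35). With a 9-hour duration, flashcard drill must start by 35 − 9 = hour 26.
The problem set feeds flashcard drill (must start by hour 26); final review (must start by hour 35). Taking the minimum, the problem set must finish by hour 26 and start by 26 − 6 = hour 20.
The practice exam has no dependents, so it just needs to finish by hour 36. Starting by 36 − 7 = hour 29 achieves that.
Lecture review must finish in time for the problem set (must start by hour 20); the practice exam (must start by hour 29). The tightest is hour 20, so lecture review must start by 20 − 7 = hour 13.
So lecture review can start as early as hour 8 and as late as hour 13, giving 13 − 8 = 5 hours of slack.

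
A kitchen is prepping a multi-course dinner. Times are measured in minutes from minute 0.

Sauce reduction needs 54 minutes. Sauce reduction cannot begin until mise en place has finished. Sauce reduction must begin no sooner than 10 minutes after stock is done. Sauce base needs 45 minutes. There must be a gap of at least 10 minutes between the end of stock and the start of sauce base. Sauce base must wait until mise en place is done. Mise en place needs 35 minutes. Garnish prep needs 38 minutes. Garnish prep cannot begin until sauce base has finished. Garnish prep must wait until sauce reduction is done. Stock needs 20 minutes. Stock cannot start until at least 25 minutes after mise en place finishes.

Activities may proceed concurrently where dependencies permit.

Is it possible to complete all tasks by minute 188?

Yes

Nothing blocks mise en place, so it runs from minute 0 to minute 35.
After mise en place (finishes minute 35, plus 25-minute gap → minute 60), stock can start at minute 60 and finishes at minute 80.
Sauce reduction has to wait for mise en place (finishes minute 35); stock (finishes minute 80, plus 10-minute gap → minute 90). The latest of these is minute 90, so sauce reduction runs minute 90 to 90 + 54 = minute 144.
Sauce base needs all of stock (finishes minute 80, plus 10-minute gap → minute 90); mise en place (finishes minute 35). That puts its earliest start at minute 90; it finishes at 90 + 45 = minute 135.
For garnish prep: sauce base (finishes minute 135); sauce reduction (finishes minute 144). Taking the maximum gives a start of minute 144, and it finishes at 144 + 38 = minute 182.
Every task is finished by minute 182, which is no later than the deadline of 188, so the schedule is feasible.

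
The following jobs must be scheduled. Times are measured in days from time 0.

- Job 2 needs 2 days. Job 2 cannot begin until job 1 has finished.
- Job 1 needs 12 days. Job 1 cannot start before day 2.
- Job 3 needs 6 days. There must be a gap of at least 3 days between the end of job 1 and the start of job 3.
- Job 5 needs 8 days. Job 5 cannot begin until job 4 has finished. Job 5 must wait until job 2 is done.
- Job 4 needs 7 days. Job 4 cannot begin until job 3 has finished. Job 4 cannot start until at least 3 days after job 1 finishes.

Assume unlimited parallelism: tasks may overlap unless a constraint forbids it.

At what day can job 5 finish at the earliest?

38

Job 1 waits on its own release at day 2, so it starts at day 2 and finishes at 2 + 12 = day 14.
Job 3 cannot begin until job 1 (finishes day 14, plus 3-day gap → day 17). It runs from day 17 to 17 + 6 = day 23.
For job 4: job 3 (finishes day 23); job 1 (finishes day 14, plus 3-day gap → day 17). Taking the maximum gives a start of day 23, and it finishes at 23 + 7 = day 30.
Job 2 waits on job 1 (finishes day 14), so it starts at day 14 and finishes at 14 + 2 = day 16.
Job 5 cannot start until job 4 (finishes day 30); job 2 (finishes day 16). The controlling bound is day 30, so job 5 finishes at 30 + 8 = day 38.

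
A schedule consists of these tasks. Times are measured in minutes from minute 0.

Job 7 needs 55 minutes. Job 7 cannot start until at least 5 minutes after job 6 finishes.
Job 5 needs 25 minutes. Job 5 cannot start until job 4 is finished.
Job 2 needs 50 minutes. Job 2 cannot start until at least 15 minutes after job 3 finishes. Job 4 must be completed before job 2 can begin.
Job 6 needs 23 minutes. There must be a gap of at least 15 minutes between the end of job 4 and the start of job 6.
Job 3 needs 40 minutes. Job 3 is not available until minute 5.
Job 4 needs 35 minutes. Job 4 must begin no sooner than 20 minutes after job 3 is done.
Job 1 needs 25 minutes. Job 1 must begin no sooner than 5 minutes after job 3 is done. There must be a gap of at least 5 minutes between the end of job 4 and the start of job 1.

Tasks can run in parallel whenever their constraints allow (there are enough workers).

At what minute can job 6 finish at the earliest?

After its own release at minute 5, job 3 can start at minute 5 and finishes at minute 45.
Job 4 cannot begin until job 3 (finishes minute 45, plus 20-minute gap → minute 65). It runs from minute 65 to 65 + 35 = minute 100.
Job 6 waits on job 4 (finishes minute 100, plus 15-minute gap → minute 115), so it starts at minute 115 and finishes at 115 + 23 = minute 138.

138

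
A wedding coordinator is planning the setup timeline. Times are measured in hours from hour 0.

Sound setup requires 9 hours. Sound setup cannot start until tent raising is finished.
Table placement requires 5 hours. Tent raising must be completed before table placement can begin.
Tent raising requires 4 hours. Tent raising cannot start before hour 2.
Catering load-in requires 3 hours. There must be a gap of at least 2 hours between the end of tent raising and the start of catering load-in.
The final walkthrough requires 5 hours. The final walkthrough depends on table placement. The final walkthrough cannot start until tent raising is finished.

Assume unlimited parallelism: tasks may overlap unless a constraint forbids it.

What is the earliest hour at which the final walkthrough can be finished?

Tent raising waits on its own release at hour 2, so it starts at hour 2 and finishes at 2 + 4 = hour 6.
After tent raising (finishes hour 6), table placement can start at hour 6 and finishes at hour 11.
The final walkthrough cannot start until table placement (finishes hour 11); tent raising (finishes hour 6). The controlling bound is hour 11, so the final walkthrough finishes at 11 + 5 = hour 16.

16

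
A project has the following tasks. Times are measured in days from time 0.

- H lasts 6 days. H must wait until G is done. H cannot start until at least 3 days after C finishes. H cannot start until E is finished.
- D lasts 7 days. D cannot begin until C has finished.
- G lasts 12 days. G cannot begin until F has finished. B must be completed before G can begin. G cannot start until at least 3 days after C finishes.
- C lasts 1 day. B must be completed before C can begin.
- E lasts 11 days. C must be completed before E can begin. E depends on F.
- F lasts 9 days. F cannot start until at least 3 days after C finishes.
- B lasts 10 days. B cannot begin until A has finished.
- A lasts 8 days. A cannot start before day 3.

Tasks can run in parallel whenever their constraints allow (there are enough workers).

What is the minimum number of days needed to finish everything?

52

A cannot begin until its own release at day 3. It runs from day 3 to 3 + 8 = day 11.
B waits on A (finishes day 11), so it starts at day 11 and finishes at 11 + 10 = day 21.
C cannot begin until B (finishes day 21). It runs from day 21 to 21 + 1 = day 22.
F waits on C (finishes day 22, plus 3-day gap → day 25), so it starts at day 25 and finishes at 25 + 9 = day 34.
G cannot start until F (finishes day 34); B (finishes day 21); C (finishes day 22, plus 3-day gap → day 25). The controlling bound is day 34, so G finishes at 34 + 12 = day 46.
E has to wait for C (finishes day 22); F (finishes day 34). The latest of these is day 34, so E runs day 34 to 34 + 11 = day 45.
For H: G (finishes day 46); C (finishes day 22, plus 3-day gap → day 25); E (finishes day 45). Taking the maximum gives a start of day 46, and it finishes at 46 + 6 = day 52.
D cannot begin until C (finishes day 22). It runs from day 22 to 22 + 7 = day 29.
All tasks are finished once the last one completes. Finish times: A at 11, B at 21, C at 22, D at 29, E at 45, F at 34, G at 46, H at 52. The latest is day 52.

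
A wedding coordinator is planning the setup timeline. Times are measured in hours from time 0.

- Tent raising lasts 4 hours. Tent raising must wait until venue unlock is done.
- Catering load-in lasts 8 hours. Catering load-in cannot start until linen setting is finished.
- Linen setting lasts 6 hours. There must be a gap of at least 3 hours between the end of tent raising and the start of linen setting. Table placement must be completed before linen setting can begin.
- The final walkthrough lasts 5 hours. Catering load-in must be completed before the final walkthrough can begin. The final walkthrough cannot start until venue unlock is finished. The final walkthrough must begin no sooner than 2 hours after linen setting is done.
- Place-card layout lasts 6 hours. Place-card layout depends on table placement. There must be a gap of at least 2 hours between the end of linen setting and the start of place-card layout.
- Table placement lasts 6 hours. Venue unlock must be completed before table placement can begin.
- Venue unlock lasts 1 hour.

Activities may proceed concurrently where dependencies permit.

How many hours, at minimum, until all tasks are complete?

27

Venue unlock has no prerequisites, so it starts at hour 0 and finishes at hour 1.
Table placement waits on venue unlock (finishes hour 1), so it starts at hour 1 and finishes at 1 + 6 = hour 7.
After venue unlock (finishes hour 1), tent raising can start at hour 1 and finishes at hour 5.
Linen setting cannot start until tent raising (finishes hour 5, plus 3-hour gap → hour 8); table placement (finishes hour 7). The controlling bound is hour 8, so linen setting finishes at 8 + 6 = hour 14.
Place-card layout has to wait for table placement (finishes hour 7); linen setting (finishes hour 14, plus 2-hour gap → hour 16). The latest of these is hour 16, so place-card layout runs hour 16 to 16 + 6 = hour 22.
Catering load-in cannot begin until linen setting (finishes hour 14). It runs from hour 14 to 14 + 8 = hour 22.
The final walkthrough has to wait for catering load-in (finishes hour 22); venue unlock (finishes hour 1); linen setting (finishes hour 14, plus 2-hour gap → hour 16). The latest of these is hour 22, so the final walkthrough runs hour 22 to 22 + 5 = hour 27.
All tasks are finished once the last one completes. Finish times: Venue unlock at 1, Tent raising at 5, Table placement at 7, Linen setting at 14, Catering load-in at 22, Place-card layout at 22, The final walkthrough at 27. The latest is hour 27.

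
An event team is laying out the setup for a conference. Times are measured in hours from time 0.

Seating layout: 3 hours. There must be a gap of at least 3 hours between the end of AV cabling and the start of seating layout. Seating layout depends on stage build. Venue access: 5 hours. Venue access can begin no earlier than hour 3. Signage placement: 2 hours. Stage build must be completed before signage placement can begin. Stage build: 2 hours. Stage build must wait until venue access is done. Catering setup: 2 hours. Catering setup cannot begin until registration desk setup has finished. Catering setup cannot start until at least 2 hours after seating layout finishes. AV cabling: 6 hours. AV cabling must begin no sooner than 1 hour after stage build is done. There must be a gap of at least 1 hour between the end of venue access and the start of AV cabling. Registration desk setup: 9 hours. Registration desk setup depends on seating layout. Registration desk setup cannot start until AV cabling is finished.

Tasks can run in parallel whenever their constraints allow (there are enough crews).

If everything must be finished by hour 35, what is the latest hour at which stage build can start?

9

To finish by hour 35, catering setup (duration 2) must start no later than hour 33.
Registration desk setup must finish before catering setup (must start by hour 33). With a 9-hour duration, registration desk setup must start by 33 − 9 = hour 24.
Seating layout feeds registration desk setup (must start by hour 24); catering setup (must start by hour 33, minus 2-hour gap → hour 31). Taking the minimum, seating layout must finish by hour 24 and start by 24 − 3 = hour 21.
AV cabling must finish in time for seating layout (must start by hour 21, minus 3-hour gap → hour 18); registration desk setup (must start by hour 24). The tightest is hour 18, so AV cabling must start by 18 − 6 = hour 12.
Signage placement has no dependents, so it just needs to finish by hour 35. Starting by 35 − 2 = hour 33 achieves that.
Stage build must finish in time for AV cabling (must start by hour 12, minus 1-hour gap → hour 11); seating layout (must start by hour 21); signage placement (must start by hour 33). The tightest is hour 11, so stage build must start by 11 − 2 = hour 9.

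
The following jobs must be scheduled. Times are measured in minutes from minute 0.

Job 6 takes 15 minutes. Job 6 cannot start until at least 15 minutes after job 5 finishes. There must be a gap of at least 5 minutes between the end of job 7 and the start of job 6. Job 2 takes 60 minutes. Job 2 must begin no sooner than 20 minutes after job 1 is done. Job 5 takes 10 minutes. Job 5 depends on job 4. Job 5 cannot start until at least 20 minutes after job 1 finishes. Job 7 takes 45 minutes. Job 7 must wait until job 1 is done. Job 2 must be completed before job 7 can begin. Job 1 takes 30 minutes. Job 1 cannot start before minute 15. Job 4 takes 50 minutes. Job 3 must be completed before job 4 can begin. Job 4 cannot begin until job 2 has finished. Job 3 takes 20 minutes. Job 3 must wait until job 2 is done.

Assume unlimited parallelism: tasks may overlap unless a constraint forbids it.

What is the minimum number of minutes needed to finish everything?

235

After its own release at minute 15, job 1 can start at minute 15 and finishes at minute 45.
Job 2 cannot begin until job 1 (finishes minute 45, plus 20-minute gap → minute 65). It runs from minute 65 to 65 + 60 = minute 125.
Job 7 cannot start until job 1 (finishes minute 45); job 2 (finishes minute 125). The controlling bound is minute 125, so job 7 finishes at 125 + 45 = minute 170.
Job 3 waits on job 2 (finishes minute 125), so it starts at minute 125 and finishes at 125 + 20 = minute 145.
Job 4 needs all of job 3 (finishes minute 145); job 2 (finishes minute 125). That puts its earliest start at minute 145; it finishes at 145 + 50 = minute 195.
Job 5 needs all of job 4 (finishes minute 195); job 1 (finishes minute 45, plus 20-minute gap → minute 65). That puts its earliest start at minute 195; it finishes at 195 + 10 = minute 205.
For job 6: job 5 (finishes minute 205, plus 15-minute gap → minute 220); job 7 (finishes minute 170, plus 5-minute gap → minute 175). Taking the maximum gives a start of minute 220, and it finishes at 220 + 15 = minute 235.
All tasks are finished once the last one completes. Finish times: Job 1 at 45, Job 2 at 125, Job 3 at 145, Job 4 at 195, Job 5 at 205, Job 6 at 235, Job 7 at 170. The latest is minute 235.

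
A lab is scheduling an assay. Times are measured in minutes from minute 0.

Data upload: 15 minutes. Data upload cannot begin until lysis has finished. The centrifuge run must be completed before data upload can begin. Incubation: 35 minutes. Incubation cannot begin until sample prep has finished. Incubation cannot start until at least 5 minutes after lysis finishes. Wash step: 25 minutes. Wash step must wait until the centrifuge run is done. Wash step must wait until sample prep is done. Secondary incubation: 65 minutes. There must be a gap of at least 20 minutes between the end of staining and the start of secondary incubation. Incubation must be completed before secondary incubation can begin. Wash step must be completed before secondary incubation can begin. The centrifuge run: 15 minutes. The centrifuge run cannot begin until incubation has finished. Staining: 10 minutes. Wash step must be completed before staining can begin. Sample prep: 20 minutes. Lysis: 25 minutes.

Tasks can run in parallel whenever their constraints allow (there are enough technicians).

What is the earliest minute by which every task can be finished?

Nothing blocks lysis, so it runs from minute 0 to minute 25.
Sample prep has no prerequisites, so it starts at minute 0 and finishes at minute 20.
Incubation cannot start until sample prep (finishes minute 20); lysis (finishes minute 25, plus 5-minute gap → minute 30). The controlling bound is minute 30, so incubation finishes at 30 + 35 = minute 65.
After incubation (finishes minute 65), the centrifuge run can start at minute 65 and finishes at minute 80.
For data upload: lysis (finishes minute 25); the centrifuge run (finishes minute 80). Taking the maximum gives a start of minute 80, and it finishes at 80 + 15 = minute 95.
Wash step cannot start until the centrifuge run (finishes minute 80); sample prep (finishes minute 20). The controlling bound is minute 80, so wash step finishes at 80 + 25 = minute 105.
Staining waits on wash step (finishes minute 105), so it starts at minute 105 and finishes at 105 + 10 = minute 115.
Secondary incubation needs all of staining (finishes minute 115, plus 20-minute gap → minute 135); incubation (finishes minute 65); wash step (finishes minute 105). That puts its earliest start at minute 135; it finishes at 135 + 65 = minute 200.
All tasks are finished once the last one completes. Finish times: Sample prep at 20, Lysis at 25, Incubation at 65, The centrifuge run at 80, Wash step at 105, Staining at 115, Secondary incubation at 200, Data upload at 95. The latest is minute 200.

200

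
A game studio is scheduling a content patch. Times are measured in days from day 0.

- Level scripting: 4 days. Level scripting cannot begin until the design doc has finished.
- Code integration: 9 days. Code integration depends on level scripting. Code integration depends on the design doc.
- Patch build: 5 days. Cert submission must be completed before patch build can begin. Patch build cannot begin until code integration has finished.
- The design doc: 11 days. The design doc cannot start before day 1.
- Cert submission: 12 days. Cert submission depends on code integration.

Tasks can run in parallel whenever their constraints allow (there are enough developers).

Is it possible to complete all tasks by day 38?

No

After its own release at day 1, the design doc can start at day 1 and finishes at day 12.
Level scripting waits on the design doc (finishes day 12), so it starts at day 12 and finishes at 12 + 4 = day 16.
For code integration: level scripting (finishes day 16); the design doc (finishes day 12). Taking the maximum gives a start of day 16, and it finishes at 16 + 9 = day 25.
Cert submission cannot begin until code integration (finishes day 25). It runs from day 25 to 25 + 12 = day 37.
Patch build has to wait for cert submission (finishes day 37); code integration (finishes day 25). The latest of these is day 37, so patch build runs day 37 to 37 + 5 = day 42.
The earliest everything can be done is day 42, which is after the deadline of 38, so it is not possible.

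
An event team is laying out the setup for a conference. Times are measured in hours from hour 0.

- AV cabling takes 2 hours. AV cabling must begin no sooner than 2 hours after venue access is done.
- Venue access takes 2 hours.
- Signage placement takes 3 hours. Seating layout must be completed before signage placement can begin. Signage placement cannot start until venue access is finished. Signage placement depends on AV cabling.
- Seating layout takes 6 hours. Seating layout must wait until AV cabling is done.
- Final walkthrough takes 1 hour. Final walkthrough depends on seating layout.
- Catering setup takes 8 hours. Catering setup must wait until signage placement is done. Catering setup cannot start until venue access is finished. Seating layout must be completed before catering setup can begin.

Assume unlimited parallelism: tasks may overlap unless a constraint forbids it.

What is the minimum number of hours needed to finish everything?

23

Venue access can start immediately at hour 0; it finishes at hour 2.
AV cabling waits on venue access (finishes hour 2, plus 2-hour gap → hour 4), so it starts at hour 4 and finishes at 4 + 2 = hour 6.
Seating layout cannot begin until AV cabling (finishes hour 6). It runs from hour 6 to 6 + 6 = hour 12.
After seating layout (finishes hour 12), final walkthrough can start at hour 12 and finishes at hour 13.
Signage placement needs all of seating layout (finishes hour 12); venue access (finishes hour 2); AV cabling (finishes hour 6). That puts its earliest start at hour 12; it finishes at 12 + 3 = hour 15.
Catering setup needs all of signage placement (finishes hour 15); venue access (finishes hour 2); seating layout (finishes hour 12). That puts its earliest start at hour 15; it finishes at 15 + 8 = hour 23.
All tasks are finished once the last one completes. Finish times: Venue access at 2, AV cabling at 6, Seating layout at 12, Signage placement at 15, Catering setup at 23, Final walkthrough at 13. The latest is hour 23.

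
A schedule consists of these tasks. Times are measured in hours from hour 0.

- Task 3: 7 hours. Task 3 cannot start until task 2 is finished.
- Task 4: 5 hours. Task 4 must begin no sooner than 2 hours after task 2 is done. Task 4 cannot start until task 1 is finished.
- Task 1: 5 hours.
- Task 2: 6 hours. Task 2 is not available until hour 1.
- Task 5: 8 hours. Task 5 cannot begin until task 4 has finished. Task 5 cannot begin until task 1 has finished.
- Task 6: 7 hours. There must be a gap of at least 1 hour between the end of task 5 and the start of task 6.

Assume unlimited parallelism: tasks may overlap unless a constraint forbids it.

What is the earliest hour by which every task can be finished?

30

Task 2 waits on its own release at hour 1, so it starts at hour 1 and finishes at 1 + 6 = hour 7.
Task 3 waits on task 2 (finishes hour 7), so it starts at hour 7 and finishes at 7 + 7 = hour 14.
Task 1 has no prerequisites, so it starts at hour 0 and finishes at hour 5.
Task 4 cannot start until task 2 (finishes hour 7, plus 2-hour gap → hour 9); task 1 (finishes hour 5). The controlling bound is hour 9, so task 4 finishes at 9 + 5 = hour 14.
Task 5 has to wait for task 4 (finishes hour 14); task 1 (finishes hour 5). The latest of these is hour 14, so task 5 runs hour 14 to 14 + 8 = hour 22.
Task 6 cannot begin until task 5 (finishes hour 22, plus 1-hour gap → hour 23). It runs from hour 23 to 23 + 7 = hour 30.
All tasks are finished once the last one completes. Finish times: Task 1 at 5, Task 2 at 7, Task 3 at 14, Task 4 at 14, Task 5 at 22, Task 6 at 30. The latest is hour 30.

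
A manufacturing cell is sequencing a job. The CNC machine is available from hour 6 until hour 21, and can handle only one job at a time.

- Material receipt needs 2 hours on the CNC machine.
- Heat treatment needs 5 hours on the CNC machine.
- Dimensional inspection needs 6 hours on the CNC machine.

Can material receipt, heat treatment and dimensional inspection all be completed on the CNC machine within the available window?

The CNC machine window is 21 − 6 = 15 hours.
Running back to back, the jobs need 2 + 5 + 6 = 13 hours on the CNC machine.
Since 13 ≤ 15, they fit within the window.

Yes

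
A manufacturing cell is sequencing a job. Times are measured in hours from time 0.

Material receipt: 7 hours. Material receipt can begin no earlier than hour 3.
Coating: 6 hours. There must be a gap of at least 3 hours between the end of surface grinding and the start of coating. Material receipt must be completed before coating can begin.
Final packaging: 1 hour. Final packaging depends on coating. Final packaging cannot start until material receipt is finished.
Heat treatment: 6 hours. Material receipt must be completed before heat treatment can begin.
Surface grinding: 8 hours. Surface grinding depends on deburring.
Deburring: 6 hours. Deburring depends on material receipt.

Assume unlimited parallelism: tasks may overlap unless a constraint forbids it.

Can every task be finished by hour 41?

Material receipt cannot begin until its own release at hour 3. It runs from hour 3 to 3 + 7 = hour 10.
Heat treatment cannot begin until material receipt (finishes hour 10). It runs from hour 10 to 10 + 6 = hour 16.
Deburring waits on material receipt (finishes hour 10), so it starts at hour 10 and finishes at 10 + 6 = hour 16.
After deburring (finishes hour 16), surface grinding can start at hour 16 and finishes at hour 24.
Coating needs all of surface grinding (finishes hour 24, plus 3-hour gap → hour 27); material receipt (finishes hour 10). That puts its earliest start at hour 27; it finishes at 27 + 6 = hour 33.
Final packaging cannot start until coating (finishes hour 33); material receipt (finishes hour 10). The controlling bound is hour 33, so final packaging finishes at 33 + 1 = hour 34.
Every task is finished by hour 34, which is no later than the deadline of 41, so the schedule is feasible.

Yes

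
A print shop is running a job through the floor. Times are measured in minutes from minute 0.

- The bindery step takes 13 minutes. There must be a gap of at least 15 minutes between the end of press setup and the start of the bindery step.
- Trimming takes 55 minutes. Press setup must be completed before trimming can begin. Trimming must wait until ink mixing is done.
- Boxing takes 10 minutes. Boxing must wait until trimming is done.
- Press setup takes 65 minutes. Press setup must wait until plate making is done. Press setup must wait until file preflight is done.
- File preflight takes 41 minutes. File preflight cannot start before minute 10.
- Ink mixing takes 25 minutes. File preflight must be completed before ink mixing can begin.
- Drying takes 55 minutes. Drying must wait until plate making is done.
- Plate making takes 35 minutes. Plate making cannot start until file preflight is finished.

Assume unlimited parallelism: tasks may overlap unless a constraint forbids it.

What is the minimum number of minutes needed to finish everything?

File preflight waits on its own release at minute 10, so it starts at minute 10 and finishes at 10 + 41 = minute 51.
Ink mixing waits on file preflight (finishes minute 51), so it starts at minute 51 and finishes at 51 + 25 = minute 76.
Plate making cannot begin until file preflight (finishes minute 51). It runs from minute 51 to 51 + 35 = minute 86.
Drying waits on plate making (finishes minute 86), so it starts at minute 86 and finishes at 86 + 55 = minute 141.
For press setup: plate making (finishes minute 86); file preflight (finishes minute 51). Taking the maximum gives a start of minute 86, and it finishes at 86 + 65 = minute 151.
After press setup (finishes minute 151, plus 15-minute gap → minute 166), the bindery step can start at minute 166 and finishes at minute 179.
For trimming: press setup (finishes minute 151); ink mixing (finishes minute 76). Taking the maximum gives a start of minute 151, and it finishes at 151 + 55 = minute 206.
Boxing waits on trimming (finishes minute 206), so it starts at minute 206 and finishes at 206 + 10 = minute 216.
All tasks are finished once the last one completes. Finish times: File preflight at 51, Plate making at 86, Ink mixing at 76, Press setup at 151, Drying at 141, Trimming at 206, The bindery step at 179, Boxing at 216. The latest is minute 216.

216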